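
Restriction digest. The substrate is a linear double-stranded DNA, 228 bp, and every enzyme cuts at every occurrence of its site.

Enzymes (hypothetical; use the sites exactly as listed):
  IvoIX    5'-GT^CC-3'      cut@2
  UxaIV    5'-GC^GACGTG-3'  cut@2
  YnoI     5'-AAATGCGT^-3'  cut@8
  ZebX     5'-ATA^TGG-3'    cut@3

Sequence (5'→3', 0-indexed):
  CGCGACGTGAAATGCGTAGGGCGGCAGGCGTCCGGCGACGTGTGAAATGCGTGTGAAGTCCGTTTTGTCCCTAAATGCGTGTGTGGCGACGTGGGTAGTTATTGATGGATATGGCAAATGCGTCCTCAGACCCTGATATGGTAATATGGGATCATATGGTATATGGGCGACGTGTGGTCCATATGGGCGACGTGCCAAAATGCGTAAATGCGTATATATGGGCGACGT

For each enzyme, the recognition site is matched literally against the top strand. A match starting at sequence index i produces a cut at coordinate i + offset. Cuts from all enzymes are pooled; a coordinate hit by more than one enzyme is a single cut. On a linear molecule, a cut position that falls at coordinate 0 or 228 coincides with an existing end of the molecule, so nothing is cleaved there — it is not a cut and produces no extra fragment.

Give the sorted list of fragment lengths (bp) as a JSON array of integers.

[3,5,5,5,5,5,7,7,7,8,8,9,10,10,10,12,12,14,14,15,16,17,24]

Per-enzyme occurrences:
  IvoIX GTCC/2: at [29, 57, 66, 121, 176] ⇒ [31, 59, 68, 123, 178]
  UxaIV GCGACGTG/2: at [1, 34, 85, 166, 186] ⇒ [3, 36, 87, 168, 188]
  YnoI AAATGCGT/8: at [9, 44, 72, 115, 197, 205] ⇒ [17, 52, 80, 123, 205, 213]
  ZebX ATATGG/3: at [108, 135, 143, 153, 160, 180, 215] ⇒ [111, 138, 146, 156, 163, 183, 218]

Pooled cuts: [3, 17, 31, 36, 52, 59, 68, 80, 87, 111, 123, 138, 146, 156, 163, 168, 178, 183, 188, 205, 213, 218]

Fragment lengths:
  [0,3): 3 bp
  [3,17): 14 bp
  [17,31): 14 bp
  [31,36): 5 bp
  [36,52): 16 bp
  [52,59): 7 bp
  [59,68): 9 bp
  [68,80): 12 bp
  [80,87): 7 bp
  [87,111): 24 bp
  [111,123): 12 bp
  [123,138): 15 bp
  [138,146): 8 bp
  [146,156): 10 bp
  [156,163): 7 bp
  [163,168): 5 bp
  [168,178): 10 bp
  [178,183): 5 bp
  [183,188): 5 bp
  [188,205): 17 bp
  [205,213): 8 bp
  [213,218): 5 bp
  [218,228): 10 bp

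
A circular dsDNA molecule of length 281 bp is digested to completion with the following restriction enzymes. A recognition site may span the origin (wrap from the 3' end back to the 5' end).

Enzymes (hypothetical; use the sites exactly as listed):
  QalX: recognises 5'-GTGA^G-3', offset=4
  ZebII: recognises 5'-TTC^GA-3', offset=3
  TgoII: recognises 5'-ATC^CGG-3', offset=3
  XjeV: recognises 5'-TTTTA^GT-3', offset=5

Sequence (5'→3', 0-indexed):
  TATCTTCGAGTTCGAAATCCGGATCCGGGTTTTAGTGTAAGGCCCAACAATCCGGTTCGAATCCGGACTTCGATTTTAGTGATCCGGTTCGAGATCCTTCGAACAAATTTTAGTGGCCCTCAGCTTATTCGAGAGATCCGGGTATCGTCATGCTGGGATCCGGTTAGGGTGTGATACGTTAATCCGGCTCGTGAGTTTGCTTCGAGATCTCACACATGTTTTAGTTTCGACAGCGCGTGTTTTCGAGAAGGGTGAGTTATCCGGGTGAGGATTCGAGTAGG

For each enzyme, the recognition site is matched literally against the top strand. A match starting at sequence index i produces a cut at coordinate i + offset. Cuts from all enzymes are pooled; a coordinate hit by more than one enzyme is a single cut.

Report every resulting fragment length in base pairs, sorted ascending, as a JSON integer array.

Site scan:
  QalX (GTGAG, off=4): starts [190, 251, 264] → cuts [194, 255, 268]
  ZebII (TTCGA, off=3): starts [4, 10, 55, 68, 87, 97, 127, 200, 225, 241, 271] → cuts [7, 13, 58, 71, 90, 100, 130, 203, 228, 244, 274]
  TgoII (ATCCGG, off=3): starts [16, 22, 49, 60, 81, 135, 157, 181, 258] → cuts [19, 25, 52, 63, 84, 138, 160, 184, 261]
  XjeV (TTTTAGT, off=5): starts [29, 73, 107, 218] → cuts [34, 78, 112, 223]

All cut coordinates (distinct, sorted): [7, 13, 19, 25, 34, 52, 58, 63, 71, 78, 84, 90, 100, 112, 130, 138, 160, 184, 194, 203, 223, 228, 244, 255, 261, 268, 274]

Fragments:
  7→13: 6 bp
  13→19: 6 bp
  19→25: 6 bp
  25→34: 9 bp
  34→52: 18 bp
  52→58: 6 bp
  58→63: 5 bp
  63→71: 8 bp
  71→78: 7 bp
  78→84: 6 bp
  84→90: 6 bp
  90→100: 10 bp
  100→112: 12 bp
  112→130: 18 bp
  130→138: 8 bp
  138→160: 22 bp
  160→184: 24 bp
  184→194: 10 bp
  194→203: 9 bp
  203→223: 20 bp
  223→228: 5 bp
  228→244: 16 bp
  244→255: 11 bp
  255→261: 6 bp
  261→268: 7 bp
  268→274: 6 bp
  274→7 (wrap): 281-274+7 = 14 bp

[5,5,6,6,6,6,6,6,6,6,7,7,8,8,9,9,10,10,11,12,14,16,18,18,20,22,24]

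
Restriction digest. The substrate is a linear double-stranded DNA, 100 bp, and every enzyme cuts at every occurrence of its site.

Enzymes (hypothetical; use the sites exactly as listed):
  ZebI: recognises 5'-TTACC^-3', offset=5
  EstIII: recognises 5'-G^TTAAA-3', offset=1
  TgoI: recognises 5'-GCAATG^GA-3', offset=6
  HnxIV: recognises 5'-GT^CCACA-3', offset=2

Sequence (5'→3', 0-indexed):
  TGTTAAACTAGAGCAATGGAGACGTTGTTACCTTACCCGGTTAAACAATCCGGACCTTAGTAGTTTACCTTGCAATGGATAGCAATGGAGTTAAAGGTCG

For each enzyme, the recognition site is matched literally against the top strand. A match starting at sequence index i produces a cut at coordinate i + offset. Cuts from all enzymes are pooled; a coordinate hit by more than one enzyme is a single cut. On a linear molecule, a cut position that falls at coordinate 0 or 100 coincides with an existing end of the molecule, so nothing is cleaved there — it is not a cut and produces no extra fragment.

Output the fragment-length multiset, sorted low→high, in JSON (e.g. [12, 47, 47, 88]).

[2,3,3,5,8,10,10,14,16,29]

Site scan:
  ZebI (TTACC, off=5): starts [27, 32, 64] → cuts [32, 37, 69]
  EstIII (GTTAAA, off=1): starts [1, 39, 89] → cuts [2, 40, 90]
  TgoI (GCAATGGA, off=6): starts [12, 71, 81] → cuts [18, 77, 87]
  HnxIV (GTCCACA, off=2): no sites

Pooled cuts: [2, 18, 32, 37, 40, 69, 77, 87, 90]

Fragments:
  [0,2): 2 bp
  [2,18): 16 bp
  [18,32): 14 bp
  [32,37): 5 bp
  [37,40): 3 bp
  [40,69): 29 bp
  [69,77): 8 bp
  [77,87): 10 bp
  [87,90): 3 bp
  [90,100): 10 bp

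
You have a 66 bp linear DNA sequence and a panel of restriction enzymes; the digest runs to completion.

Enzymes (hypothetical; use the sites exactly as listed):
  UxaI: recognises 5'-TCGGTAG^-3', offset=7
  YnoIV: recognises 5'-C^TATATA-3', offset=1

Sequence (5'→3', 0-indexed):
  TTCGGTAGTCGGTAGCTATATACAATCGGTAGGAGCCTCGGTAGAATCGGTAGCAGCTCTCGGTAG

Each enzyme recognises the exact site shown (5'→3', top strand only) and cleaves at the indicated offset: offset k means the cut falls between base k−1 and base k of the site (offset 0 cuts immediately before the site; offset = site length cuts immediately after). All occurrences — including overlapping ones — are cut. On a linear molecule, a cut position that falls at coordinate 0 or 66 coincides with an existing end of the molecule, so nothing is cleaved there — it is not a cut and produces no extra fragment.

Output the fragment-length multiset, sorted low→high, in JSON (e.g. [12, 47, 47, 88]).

Scan for sites:
  UxaI TCGGTAG/7: at [1, 8, 25, 37, 46, 59] ⇒ [8, 15, 32, 44, 53] (position 66 is a terminus of the linear molecule — no cut)
  YnoIV CTATATA/1: at [15] ⇒ [16]

Pooled cuts: [8, 15, 16, 32, 44, 53]

Fragment lengths:
  [0,8): 8 bp
  [8,15): 7 bp
  [15,16): 1 bp
  [16,32): 16 bp
  [32,44): 12 bp
  [44,53): 9 bp
  [53,66): 13 bp

[1,7,8,9,12,13,16]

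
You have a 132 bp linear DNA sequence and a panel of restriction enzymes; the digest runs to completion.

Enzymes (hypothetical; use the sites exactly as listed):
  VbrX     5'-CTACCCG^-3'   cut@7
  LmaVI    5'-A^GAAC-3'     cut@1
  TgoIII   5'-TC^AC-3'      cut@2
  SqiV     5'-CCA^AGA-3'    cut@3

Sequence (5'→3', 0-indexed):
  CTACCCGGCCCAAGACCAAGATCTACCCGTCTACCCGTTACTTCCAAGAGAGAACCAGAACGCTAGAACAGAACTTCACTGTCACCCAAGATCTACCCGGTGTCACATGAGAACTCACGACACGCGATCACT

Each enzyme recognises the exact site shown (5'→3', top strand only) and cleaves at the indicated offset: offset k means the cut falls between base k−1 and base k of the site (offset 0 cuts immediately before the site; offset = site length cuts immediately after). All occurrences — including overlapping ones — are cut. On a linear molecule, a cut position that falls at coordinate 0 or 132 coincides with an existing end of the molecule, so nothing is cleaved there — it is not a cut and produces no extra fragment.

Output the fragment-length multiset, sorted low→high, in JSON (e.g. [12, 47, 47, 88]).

Per-enzyme occurrences:
  VbrX (CTACCCG, off=7): starts [0, 22, 30, 92] → cuts [7, 29, 37, 99]
  LmaVI (AGAAC, off=1): starts [50, 56, 64, 69, 109] → cuts [51, 57, 65, 70, 110]
  TgoIII (TCAC, off=2): starts [75, 81, 102, 114, 127] → cuts [77, 83, 104, 116, 129]
  SqiV (CCAAGA, off=3): starts [9, 15, 43, 85] → cuts [12, 18, 46, 88]

Pooled cuts: [7, 12, 18, 29, 37, 46, 51, 57, 65, 70, 77, 83, 88, 99, 104, 110, 116, 129]

Fragment lengths:
  [0,7): 7 bp
  [7,12): 5 bp
  [12,18): 6 bp
  [18,29): 11 bp
  [29,37): 8 bp
  [37,46): 9 bp
  [46,51): 5 bp
  [51,57): 6 bp
  [57,65): 8 bp
  [65,70): 5 bp
  [70,77): 7 bp
  [77,83): 6 bp
  [83,88): 5 bp
  [88,99): 11 bp
  [99,104): 5 bp
  [104,110): 6 bp
  [110,116): 6 bp
  [116,129): 13 bp
  [129,132): 3 bp

[3,5,5,5,5,5,6,6,6,6,6,7,7,8,8,9,11,11,13]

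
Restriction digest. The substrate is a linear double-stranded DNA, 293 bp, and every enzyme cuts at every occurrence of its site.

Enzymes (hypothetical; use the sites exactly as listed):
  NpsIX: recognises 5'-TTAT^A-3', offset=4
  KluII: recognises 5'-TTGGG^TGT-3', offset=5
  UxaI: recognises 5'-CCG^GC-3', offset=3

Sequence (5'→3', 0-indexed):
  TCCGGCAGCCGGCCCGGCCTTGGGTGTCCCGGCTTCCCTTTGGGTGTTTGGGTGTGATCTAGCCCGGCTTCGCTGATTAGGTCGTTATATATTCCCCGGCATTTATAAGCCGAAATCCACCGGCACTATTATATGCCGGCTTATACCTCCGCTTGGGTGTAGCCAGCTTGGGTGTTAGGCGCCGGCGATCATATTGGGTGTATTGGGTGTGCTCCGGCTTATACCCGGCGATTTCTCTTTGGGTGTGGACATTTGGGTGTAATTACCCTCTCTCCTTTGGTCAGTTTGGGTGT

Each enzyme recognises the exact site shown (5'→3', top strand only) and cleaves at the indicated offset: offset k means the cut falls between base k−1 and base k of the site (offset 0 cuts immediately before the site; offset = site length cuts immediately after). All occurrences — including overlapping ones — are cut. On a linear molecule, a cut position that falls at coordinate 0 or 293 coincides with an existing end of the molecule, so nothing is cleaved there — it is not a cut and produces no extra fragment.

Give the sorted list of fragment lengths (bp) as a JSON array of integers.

Per-enzyme occurrences:
  NpsIX (TTATA, off=4): starts [84, 102, 128, 140, 218] → cuts [88, 106, 132, 144, 222]
  KluII (TTGGGTGT, off=5): starts [19, 39, 47, 152, 167, 193, 202, 238, 252, 285] → cuts [24, 44, 52, 157, 172, 198, 207, 243, 257, 290]
  UxaI (CCGGC, off=3): starts [1, 8, 13, 28, 63, 95, 119, 135, 181, 213, 224] → cuts [4, 11, 16, 31, 66, 98, 122, 138, 184, 216, 227]

All cut coordinates (distinct, sorted): [4, 11, 16, 24, 31, 44, 52, 66, 88, 98, 106, 122, 132, 138, 144, 157, 172, 184, 198, 207, 216, 222, 227, 243, 257, 290]

Fragments:
  [0,4): 4 bp
  [4,11): 7 bp
  [11,16): 5 bp
  [16,24): 8 bp
  [24,31): 7 bp
  [31,44): 13 bp
  [44,52): 8 bp
  [52,66): 14 bp
  [66,88): 22 bp
  [88,98): 10 bp
  [98,106): 8 bp
  [106,122): 16 bp
  [122,132): 10 bp
  [132,138): 6 bp
  [138,144): 6 bp
  [144,157): 13 bp
  [157,172): 15 bp
  [172,184): 12 bp
  [184,198): 14 bp
  [198,207): 9 bp
  [207,216): 9 bp
  [216,222): 6 bp
  [222,227): 5 bp
  [227,243): 16 bp
  [243,257): 14 bp
  [257,290): 33 bp
  [290,293): 3 bp

[3,4,5,5,6,6,6,7,7,8,8,8,9,9,10,10,12,13,13,14,14,14,15,16,16,22,33]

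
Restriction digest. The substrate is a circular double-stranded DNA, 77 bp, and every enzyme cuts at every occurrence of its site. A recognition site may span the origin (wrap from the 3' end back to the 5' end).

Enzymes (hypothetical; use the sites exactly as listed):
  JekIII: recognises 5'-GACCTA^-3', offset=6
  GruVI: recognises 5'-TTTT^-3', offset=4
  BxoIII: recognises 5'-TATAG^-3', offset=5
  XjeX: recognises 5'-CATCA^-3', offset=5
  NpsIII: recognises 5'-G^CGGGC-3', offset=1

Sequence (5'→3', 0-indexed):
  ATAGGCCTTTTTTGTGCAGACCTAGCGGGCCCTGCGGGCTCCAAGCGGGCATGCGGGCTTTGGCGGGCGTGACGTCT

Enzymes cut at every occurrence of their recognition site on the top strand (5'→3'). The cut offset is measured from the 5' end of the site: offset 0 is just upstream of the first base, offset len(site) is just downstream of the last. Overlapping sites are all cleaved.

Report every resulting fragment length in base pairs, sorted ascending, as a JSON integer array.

Scan for sites:
  JekIII GACCTA/6: at [18] ⇒ [24]
  GruVI TTTT/4: at [7, 8, 9] ⇒ [11, 12, 13]
  BxoIII TATAG/5: at [76] ⇒ [4]
  XjeX (CATCA, off=5): no sites
  NpsIII GCGGGC/1: at [24, 33, 44, 52, 62] ⇒ [25, 34, 45, 53, 63]

Pooled cuts: [4, 11, 12, 13, 24, 25, 34, 45, 53, 63]

Fragments:
  4→11: 7 bp
  11→12: 1 bp
  12→13: 1 bp
  13→24: 11 bp
  24→25: 1 bp
  25→34: 9 bp
  34→45: 11 bp
  45→53: 8 bp
  53→63: 10 bp
  63→4 (wrap): 77-63+4 = 18 bp

[1,1,1,7,8,9,10,11,11,18]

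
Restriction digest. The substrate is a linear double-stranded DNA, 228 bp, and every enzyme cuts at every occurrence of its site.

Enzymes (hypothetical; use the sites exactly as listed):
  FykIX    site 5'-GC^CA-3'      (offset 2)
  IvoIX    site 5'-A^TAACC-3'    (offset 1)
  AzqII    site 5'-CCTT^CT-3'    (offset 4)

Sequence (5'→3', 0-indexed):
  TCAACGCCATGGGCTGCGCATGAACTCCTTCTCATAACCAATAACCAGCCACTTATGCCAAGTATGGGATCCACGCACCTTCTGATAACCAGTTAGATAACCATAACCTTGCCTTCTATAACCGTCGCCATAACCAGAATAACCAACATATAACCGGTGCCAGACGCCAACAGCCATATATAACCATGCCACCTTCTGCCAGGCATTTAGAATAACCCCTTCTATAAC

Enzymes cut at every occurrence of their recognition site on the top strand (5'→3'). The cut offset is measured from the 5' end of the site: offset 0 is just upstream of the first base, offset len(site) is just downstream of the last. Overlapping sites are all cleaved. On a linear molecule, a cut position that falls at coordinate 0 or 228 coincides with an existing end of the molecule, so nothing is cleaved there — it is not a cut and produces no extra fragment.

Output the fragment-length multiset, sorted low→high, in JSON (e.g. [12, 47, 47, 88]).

[2,3,4,4,4,6,6,6,7,7,7,7,7,8,9,9,9,9,10,10,11,12,12,13,23,23]

Site scan:
  FykIX (GCCA, off=2): starts [5, 47, 56, 126, 158, 165, 172, 187, 197] → cuts [7, 49, 58, 128, 160, 167, 174, 189, 199]
  IvoIX (ATAACC, off=1): starts [33, 40, 84, 96, 102, 117, 129, 138, 149, 179, 211] → cuts [34, 41, 85, 97, 103, 118, 130, 139, 150, 180, 212]
  AzqII (CCTTCT, off=4): starts [26, 77, 111, 191, 217] → cuts [30, 81, 115, 195, 221]

All cut coordinates (distinct, sorted): [7, 30, 34, 41, 49, 58, 81, 85, 97, 103, 115, 118, 128, 130, 139, 150, 160, 167, 174, 180, 189, 195, 199, 212, 221]

Fragments:
  [0,7): 7 bp
  [7,30): 23 bp
  [30,34): 4 bp
  [34,41): 7 bp
  [41,49): 8 bp
  [49,58): 9 bp
  [58,81): 23 bp
  [81,85): 4 bp
  [85,97): 12 bp
  [97,103): 6 bp
  [103,115): 12 bp
  [115,118): 3 bp
  [118,128): 10 bp
  [128,130): 2 bp
  [130,139): 9 bp
  [139,150): 11 bp
  [150,160): 10 bp
  [160,167): 7 bp
  [167,174): 7 bp
  [174,180): 6 bp
  [180,189): 9 bp
  [189,195): 6 bp
  [195,199): 4 bp
  [199,212): 13 bp
  [212,221): 9 bp
  [221,228): 7 bp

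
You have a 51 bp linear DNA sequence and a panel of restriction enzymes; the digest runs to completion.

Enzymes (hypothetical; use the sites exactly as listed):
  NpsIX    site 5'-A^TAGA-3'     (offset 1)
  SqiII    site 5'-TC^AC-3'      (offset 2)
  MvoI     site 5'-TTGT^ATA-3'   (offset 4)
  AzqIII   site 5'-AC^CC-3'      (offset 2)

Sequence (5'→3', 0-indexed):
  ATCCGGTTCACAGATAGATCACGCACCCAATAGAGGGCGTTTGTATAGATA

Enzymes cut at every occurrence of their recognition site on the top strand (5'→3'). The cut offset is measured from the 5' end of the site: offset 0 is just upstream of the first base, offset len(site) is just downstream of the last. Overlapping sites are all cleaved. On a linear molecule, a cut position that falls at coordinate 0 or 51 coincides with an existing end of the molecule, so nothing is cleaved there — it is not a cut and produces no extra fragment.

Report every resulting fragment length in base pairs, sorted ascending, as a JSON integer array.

Scan for sites:
  NpsIX ATAGA/1: at [13, 29, 44] ⇒ [14, 30, 45]
  SqiII TCAC/2: at [7, 18] ⇒ [9, 20]
  MvoI TTGTATA/4: at [40] ⇒ [44]
  AzqIII ACCC/2: at [24] ⇒ [26]

Pooled cuts: [9, 14, 20, 26, 30, 44, 45]

Fragments:
  [0,9): 9 bp
  [9,14): 5 bp
  [14,20): 6 bp
  [20,26): 6 bp
  [26,30): 4 bp
  [30,44): 14 bp
  [44,45): 1 bp
  [45,51): 6 bp

[1,4,5,6,6,6,9,14]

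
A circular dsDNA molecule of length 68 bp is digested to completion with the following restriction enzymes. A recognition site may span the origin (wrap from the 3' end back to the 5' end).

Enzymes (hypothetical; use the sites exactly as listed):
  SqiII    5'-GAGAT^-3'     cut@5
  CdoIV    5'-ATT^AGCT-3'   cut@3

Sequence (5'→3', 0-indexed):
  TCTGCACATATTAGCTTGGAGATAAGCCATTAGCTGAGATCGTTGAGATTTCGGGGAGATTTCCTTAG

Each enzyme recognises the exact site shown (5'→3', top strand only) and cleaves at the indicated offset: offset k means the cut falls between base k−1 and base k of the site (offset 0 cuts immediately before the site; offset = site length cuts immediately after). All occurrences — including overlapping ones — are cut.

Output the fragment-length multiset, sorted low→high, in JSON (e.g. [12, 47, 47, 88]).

[8,9,9,11,11,20]

Scan for sites:
  SqiII GAGAT/5: at [18, 35, 44, 55] ⇒ [23, 40, 49, 60]
  CdoIV ATTAGCT/3: at [9, 28] ⇒ [12, 31]

All cut coordinates (distinct, sorted): [12, 23, 31, 40, 49, 60]

Fragment lengths:
  12→23: 11 bp
  23→31: 8 bp
  31→40: 9 bp
  40→49: 9 bp
  49→60: 11 bp
  60→12 (wrap): 68-60+12 = 20 bp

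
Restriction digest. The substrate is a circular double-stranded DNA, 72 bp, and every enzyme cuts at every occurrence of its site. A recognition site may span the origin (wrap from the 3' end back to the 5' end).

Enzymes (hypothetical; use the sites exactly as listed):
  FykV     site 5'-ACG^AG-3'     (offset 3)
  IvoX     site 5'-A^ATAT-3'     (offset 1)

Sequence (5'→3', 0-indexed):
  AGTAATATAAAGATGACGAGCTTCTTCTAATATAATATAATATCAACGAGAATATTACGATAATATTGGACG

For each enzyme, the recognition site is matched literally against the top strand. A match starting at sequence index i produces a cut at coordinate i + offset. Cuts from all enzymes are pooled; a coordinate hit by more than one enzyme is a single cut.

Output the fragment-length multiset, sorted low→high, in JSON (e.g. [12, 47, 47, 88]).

Scan for sites:
  FykV (ACGAG, off=3): starts [15, 45, 69] → cuts [0, 18, 48]
  IvoX (AATAT, off=1): starts [3, 28, 33, 38, 50, 61] → cuts [4, 29, 34, 39, 51, 62]

All cut coordinates (distinct, sorted): [0, 4, 18, 29, 34, 39, 48, 51, 62]

Fragment lengths:
  0→4: 4 bp
  4→18: 14 bp
  18→29: 11 bp
  29→34: 5 bp
  34→39: 5 bp
  39→48: 9 bp
  48→51: 3 bp
  51→62: 11 bp
  62→0 (wrap): 72-62+0 = 10 bp

[3,4,5,5,9,10,11,11,14]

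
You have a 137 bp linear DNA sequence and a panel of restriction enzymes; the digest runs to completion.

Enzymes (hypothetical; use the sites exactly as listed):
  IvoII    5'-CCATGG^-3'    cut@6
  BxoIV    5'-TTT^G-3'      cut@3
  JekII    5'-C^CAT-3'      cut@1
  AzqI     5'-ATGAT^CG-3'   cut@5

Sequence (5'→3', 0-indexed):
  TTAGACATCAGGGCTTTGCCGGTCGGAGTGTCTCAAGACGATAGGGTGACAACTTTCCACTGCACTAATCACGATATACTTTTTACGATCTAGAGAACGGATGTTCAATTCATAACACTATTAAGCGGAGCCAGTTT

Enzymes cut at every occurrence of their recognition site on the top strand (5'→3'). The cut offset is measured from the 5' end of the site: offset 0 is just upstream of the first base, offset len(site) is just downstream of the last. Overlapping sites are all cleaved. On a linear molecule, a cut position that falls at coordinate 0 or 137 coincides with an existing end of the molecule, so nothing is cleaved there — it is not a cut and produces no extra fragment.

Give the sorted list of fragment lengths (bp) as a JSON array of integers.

[17,120]

Per-enzyme occurrences:
  IvoII (CCATGG, off=6): no sites
  BxoIV (TTTG, off=3): starts [14] → cuts [17]
  JekII (CCAT, off=1): no sites
  AzqI (ATGATCG, off=5): no sites

All cut coordinates (distinct, sorted): [17]

Fragments:
  [0,17): 17 bp
  [17,137): 120 bp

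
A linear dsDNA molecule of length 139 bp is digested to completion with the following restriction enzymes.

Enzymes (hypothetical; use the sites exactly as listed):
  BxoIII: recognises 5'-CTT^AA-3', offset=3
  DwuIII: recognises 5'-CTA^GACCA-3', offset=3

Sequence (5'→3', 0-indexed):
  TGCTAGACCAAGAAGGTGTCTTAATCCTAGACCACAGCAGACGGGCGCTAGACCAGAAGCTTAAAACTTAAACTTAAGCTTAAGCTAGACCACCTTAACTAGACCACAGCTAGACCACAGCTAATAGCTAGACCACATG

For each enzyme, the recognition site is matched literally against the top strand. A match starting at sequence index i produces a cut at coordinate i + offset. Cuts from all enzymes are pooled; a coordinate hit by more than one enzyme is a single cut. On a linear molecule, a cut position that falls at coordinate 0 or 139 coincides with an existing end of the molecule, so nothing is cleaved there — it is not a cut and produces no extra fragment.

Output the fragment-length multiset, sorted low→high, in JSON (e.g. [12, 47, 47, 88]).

[5,5,6,6,6,7,7,9,9,11,12,17,18,21]

Scan for sites:
  BxoIII (CTTAA, off=3): starts [19, 59, 66, 72, 78, 93] → cuts [22, 62, 69, 75, 81, 96]
  DwuIII (CTAGACCA, off=3): starts [2, 26, 47, 84, 98, 109, 127] → cuts [5, 29, 50, 87, 101, 112, 130]

Pooled cuts: [5, 22, 29, 50, 62, 69, 75, 81, 87, 96, 101, 112, 130]

Fragments:
  [0,5): 5 bp
  [5,22): 17 bp
  [22,29): 7 bp
  [29,50): 21 bp
  [50,62): 12 bp
  [62,69): 7 bp
  [69,75): 6 bp
  [75,81): 6 bp
  [81,87): 6 bp
  [87,96): 9 bp
  [96,101): 5 bp
  [101,112): 11 bp
  [112,130): 18 bp
  [130,139): 9 bp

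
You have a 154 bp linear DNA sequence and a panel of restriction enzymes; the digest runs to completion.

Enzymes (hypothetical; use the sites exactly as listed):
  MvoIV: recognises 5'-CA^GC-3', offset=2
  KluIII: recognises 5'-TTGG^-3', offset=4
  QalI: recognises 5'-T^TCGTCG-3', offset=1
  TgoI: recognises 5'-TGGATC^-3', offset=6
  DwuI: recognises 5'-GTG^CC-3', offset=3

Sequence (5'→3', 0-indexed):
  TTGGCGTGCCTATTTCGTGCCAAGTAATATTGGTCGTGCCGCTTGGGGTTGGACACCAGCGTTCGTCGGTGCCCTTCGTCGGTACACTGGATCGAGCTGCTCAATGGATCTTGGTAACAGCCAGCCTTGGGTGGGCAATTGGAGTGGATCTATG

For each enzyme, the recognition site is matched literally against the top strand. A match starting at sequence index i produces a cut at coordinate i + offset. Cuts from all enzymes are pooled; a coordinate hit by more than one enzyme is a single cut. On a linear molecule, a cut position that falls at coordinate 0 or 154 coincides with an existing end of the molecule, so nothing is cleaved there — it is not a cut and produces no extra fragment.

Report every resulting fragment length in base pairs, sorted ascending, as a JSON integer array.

[4,4,4,4,4,4,4,5,5,6,6,7,8,8,9,11,12,14,17,18]

Per-enzyme occurrences:
  MvoIV CAGC/2: at [56, 117, 121] ⇒ [58, 119, 123]
  KluIII TTGG/4: at [0, 29, 42, 48, 110, 126, 138] ⇒ [4, 33, 46, 52, 114, 130, 142]
  QalI TTCGTCG/1: at [61, 74] ⇒ [62, 75]
  TgoI TGGATC/6: at [87, 104, 144] ⇒ [93, 110, 150]
  DwuI GTGCC/3: at [5, 16, 35, 68] ⇒ [8, 19, 38, 71]

Pooled cuts: [4, 8, 19, 33, 38, 46, 52, 58, 62, 71, 75, 93, 110, 114, 119, 123, 130, 142, 150]

Fragments:
  [0,4): 4 bp
  [4,8): 4 bp
  [8,19): 11 bp
  [19,33): 14 bp
  [33,38): 5 bp
  [38,46): 8 bp
  [46,52): 6 bp
  [52,58): 6 bp
  [58,62): 4 bp
  [62,71): 9 bp
  [71,75): 4 bp
  [75,93): 18 bp
  [93,110): 17 bp
  [110,114): 4 bp
  [114,119): 5 bp
  [119,123): 4 bp
  [123,130): 7 bp
  [130,142): 12 bp
  [142,150): 8 bp
  [150,154): 4 bp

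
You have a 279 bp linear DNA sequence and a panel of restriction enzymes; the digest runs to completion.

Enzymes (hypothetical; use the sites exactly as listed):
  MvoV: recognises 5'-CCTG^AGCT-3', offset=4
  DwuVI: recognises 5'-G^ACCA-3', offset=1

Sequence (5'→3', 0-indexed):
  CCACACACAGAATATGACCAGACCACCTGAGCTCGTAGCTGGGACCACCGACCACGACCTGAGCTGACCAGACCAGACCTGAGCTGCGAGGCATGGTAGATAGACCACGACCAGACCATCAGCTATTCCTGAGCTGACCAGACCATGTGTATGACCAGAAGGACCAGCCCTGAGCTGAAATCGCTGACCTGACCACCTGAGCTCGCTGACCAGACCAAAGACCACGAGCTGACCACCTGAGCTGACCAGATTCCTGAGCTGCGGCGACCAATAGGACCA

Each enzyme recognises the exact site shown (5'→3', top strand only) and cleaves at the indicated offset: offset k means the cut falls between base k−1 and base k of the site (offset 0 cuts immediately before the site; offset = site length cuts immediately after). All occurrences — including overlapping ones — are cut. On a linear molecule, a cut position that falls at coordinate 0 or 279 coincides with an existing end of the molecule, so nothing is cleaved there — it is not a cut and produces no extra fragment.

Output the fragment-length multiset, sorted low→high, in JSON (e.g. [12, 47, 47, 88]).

Scan for sites:
  MvoV (CCTGAGCT, off=4): starts [25, 57, 77, 127, 168, 195, 235, 252] → cuts [29, 61, 81, 131, 172, 199, 239, 256]
  DwuVI (GACCA, off=1): starts [15, 20, 42, 49, 65, 70, 102, 108, 113, 135, 140, 152, 161, 190, 207, 212, 219, 230, 243, 265, 274] → cuts [16, 21, 43, 50, 66, 71, 103, 109, 114, 136, 141, 153, 162, 191, 208, 213, 220, 231, 244, 266, 275]

All cut coordinates (distinct, sorted): [16, 21, 29, 43, 50, 61, 66, 71, 81, 103, 109, 114, 131, 136, 141, 153, 162, 172, 191, 199, 208, 213, 220, 231, 239, 244, 256, 266, 275]

Fragments:
  [0,16): 16 bp
  [16,21): 5 bp
  [21,29): 8 bp
  [29,43): 14 bp
  [43,50): 7 bp
  [50,61): 11 bp
  [61,66): 5 bp
  [66,71): 5 bp
  [71,81): 10 bp
  [81,103): 22 bp
  [103,109): 6 bp
  [109,114): 5 bp
  [114,131): 17 bp
  [131,136): 5 bp
  [136,141): 5 bp
  [141,153): 12 bp
  [153,162): 9 bp
  [162,172): 10 bp
  [172,191): 19 bp
  [191,199): 8 bp
  [199,208): 9 bp
  [208,213): 5 bp
  [213,220): 7 bp
  [220,231): 11 bp
  [231,239): 8 bp
  [239,244): 5 bp
  [244,256): 12 bp
  [256,266): 10 bp
  [266,275): 9 bp
  [275,279): 4 bp

[4,5,5,5,5,5,5,5,5,6,7,7,8,8,8,9,9,9,10,10,10,11,11,12,12,14,16,17,19,22]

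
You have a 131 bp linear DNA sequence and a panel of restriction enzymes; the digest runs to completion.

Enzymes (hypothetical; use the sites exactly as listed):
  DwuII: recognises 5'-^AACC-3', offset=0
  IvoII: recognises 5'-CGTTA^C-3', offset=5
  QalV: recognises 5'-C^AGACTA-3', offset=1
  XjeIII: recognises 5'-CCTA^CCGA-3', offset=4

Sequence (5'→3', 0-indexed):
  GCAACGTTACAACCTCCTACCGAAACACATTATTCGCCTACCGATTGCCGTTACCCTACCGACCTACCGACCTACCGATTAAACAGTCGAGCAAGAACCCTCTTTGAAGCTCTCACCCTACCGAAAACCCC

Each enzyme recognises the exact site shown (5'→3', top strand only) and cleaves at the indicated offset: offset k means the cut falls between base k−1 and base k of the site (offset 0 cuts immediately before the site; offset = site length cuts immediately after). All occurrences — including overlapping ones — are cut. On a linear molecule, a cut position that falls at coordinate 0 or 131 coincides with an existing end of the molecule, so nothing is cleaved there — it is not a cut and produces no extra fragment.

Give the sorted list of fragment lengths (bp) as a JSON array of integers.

[1,5,5,6,8,8,9,9,13,21,21,25]

Site scan:
  DwuII AACC/0: at [10, 95, 125] ⇒ [10, 95, 125]
  IvoII CGTTAC/5: at [4, 48] ⇒ [9, 53]
  QalV (CAGACTA, off=1): no sites
  XjeIII CCTACCGA/4: at [15, 36, 54, 62, 70, 116] ⇒ [19, 40, 58, 66, 74, 120]

Pooled cuts: [9, 10, 19, 40, 53, 58, 66, 74, 95, 120, 125]

Fragments:
  [0,9): 9 bp
  [9,10): 1 bp
  [10,19): 9 bp
  [19,40): 21 bp
  [40,53): 13 bp
  [53,58): 5 bp
  [58,66): 8 bp
  [66,74): 8 bp
  [74,95): 21 bp
  [95,120): 25 bp
  [120,125): 5 bp
  [125,131): 6 bp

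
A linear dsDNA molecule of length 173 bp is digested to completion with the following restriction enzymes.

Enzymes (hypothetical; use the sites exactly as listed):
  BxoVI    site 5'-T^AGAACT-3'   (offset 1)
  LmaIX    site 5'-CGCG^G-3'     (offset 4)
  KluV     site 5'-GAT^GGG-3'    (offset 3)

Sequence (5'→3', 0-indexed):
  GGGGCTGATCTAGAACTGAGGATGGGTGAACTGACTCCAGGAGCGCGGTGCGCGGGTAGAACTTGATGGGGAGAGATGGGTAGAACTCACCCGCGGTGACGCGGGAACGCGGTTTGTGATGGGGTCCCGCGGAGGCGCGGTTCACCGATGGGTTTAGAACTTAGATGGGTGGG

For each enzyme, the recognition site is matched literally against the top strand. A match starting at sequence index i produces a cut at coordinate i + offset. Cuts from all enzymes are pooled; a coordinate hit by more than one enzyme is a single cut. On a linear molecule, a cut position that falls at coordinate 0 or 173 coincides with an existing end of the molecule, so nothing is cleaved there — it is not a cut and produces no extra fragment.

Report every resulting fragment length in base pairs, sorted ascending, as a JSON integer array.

[3,4,6,7,7,8,8,8,9,10,10,10,11,11,11,12,14,24]

Site scan:
  BxoVI (TAGAACT, off=1): starts [10, 56, 80, 154] → cuts [11, 57, 81, 155]
  LmaIX (CGCGG, off=4): starts [43, 50, 91, 99, 107, 127, 135] → cuts [47, 54, 95, 103, 111, 131, 139]
  KluV (GATGGG, off=3): starts [20, 64, 74, 117, 146, 163] → cuts [23, 67, 77, 120, 149, 166]

Pooled cuts: [11, 23, 47, 54, 57, 67, 77, 81, 95, 103, 111, 120, 131, 139, 149, 155, 166]

Fragment lengths:
  [0,11): 11 bp
  [11,23): 12 bp
  [23,47): 24 bp
  [47,54): 7 bp
  [54,57): 3 bp
  [57,67): 10 bp
  [67,77): 10 bp
  [77,81): 4 bp
  [81,95): 14 bp
  [95,103): 8 bp
  [103,111): 8 bp
  [111,120): 9 bp
  [120,131): 11 bp
  [131,139): 8 bp
  [139,149): 10 bp
  [149,155): 6 bp
  [155,166): 11 bp
  [166,173): 7 bp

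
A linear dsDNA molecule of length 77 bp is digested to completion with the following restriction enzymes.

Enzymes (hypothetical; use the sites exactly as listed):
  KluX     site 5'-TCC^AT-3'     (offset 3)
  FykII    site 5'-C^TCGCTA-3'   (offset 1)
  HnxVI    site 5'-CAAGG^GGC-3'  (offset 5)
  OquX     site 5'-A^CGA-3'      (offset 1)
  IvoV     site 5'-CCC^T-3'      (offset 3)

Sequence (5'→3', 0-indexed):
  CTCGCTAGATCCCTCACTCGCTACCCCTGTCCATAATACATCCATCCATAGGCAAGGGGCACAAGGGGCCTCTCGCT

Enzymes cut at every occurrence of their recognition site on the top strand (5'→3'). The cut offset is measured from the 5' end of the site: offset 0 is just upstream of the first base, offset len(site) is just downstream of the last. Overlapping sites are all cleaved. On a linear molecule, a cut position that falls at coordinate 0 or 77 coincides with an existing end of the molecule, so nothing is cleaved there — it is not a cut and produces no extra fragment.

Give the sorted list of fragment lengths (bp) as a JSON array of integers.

[1,4,4,5,9,10,10,11,11,12]

Scan for sites:
  KluX (TCCAT, off=3): starts [29, 40, 44] → cuts [32, 43, 47]
  FykII (CTCGCTA, off=1): starts [0, 16] → cuts [1, 17]
  HnxVI (CAAGGGGC, off=5): starts [52, 61] → cuts [57, 66]
  OquX (ACGA, off=1): no sites
  IvoV (CCCT, off=3): starts [10, 24] → cuts [13, 27]

All cut coordinates (distinct, sorted): [1, 13, 17, 27, 32, 43, 47, 57, 66]

Fragments:
  [0,1): 1 bp
  [1,13): 12 bp
  [13,17): 4 bp
  [17,27): 10 bp
  [27,32): 5 bp
  [32,43): 11 bp
  [43,47): 4 bp
  [47,57): 10 bp
  [57,66): 9 bp
  [66,77): 11 bp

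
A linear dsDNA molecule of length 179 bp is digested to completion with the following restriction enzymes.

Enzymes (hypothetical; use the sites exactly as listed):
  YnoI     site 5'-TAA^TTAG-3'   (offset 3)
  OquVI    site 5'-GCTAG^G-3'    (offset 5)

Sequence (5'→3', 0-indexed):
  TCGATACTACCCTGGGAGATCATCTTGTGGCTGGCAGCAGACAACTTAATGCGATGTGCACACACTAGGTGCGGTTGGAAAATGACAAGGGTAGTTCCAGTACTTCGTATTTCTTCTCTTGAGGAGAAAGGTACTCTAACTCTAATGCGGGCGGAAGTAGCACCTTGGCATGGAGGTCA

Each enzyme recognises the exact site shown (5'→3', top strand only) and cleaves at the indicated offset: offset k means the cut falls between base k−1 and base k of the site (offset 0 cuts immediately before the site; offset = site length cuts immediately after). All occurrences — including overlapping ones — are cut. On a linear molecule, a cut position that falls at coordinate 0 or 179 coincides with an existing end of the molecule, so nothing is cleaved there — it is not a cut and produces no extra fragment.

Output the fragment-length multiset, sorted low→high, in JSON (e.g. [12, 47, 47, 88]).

Per-enzyme occurrences:
  YnoI (TAATTAG, off=3): no sites
  OquVI (GCTAGG, off=5): no sites

Pooled cuts: ∅

Fragments:
  no cuts → one linear fragment of 179 bp

[179]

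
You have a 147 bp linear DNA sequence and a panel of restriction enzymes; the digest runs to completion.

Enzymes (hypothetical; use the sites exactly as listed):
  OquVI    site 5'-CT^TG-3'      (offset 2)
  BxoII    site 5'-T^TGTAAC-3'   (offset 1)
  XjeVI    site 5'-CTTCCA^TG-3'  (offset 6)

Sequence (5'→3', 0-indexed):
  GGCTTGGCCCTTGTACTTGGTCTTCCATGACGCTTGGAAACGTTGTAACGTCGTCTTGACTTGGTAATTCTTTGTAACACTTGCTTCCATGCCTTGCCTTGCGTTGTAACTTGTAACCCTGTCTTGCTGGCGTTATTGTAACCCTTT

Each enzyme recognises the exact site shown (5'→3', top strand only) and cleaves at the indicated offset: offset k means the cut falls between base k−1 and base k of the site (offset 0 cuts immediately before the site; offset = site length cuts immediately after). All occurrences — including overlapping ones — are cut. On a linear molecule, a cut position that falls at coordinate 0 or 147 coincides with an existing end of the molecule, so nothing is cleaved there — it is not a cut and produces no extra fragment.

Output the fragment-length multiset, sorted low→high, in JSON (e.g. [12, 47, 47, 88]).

Per-enzyme occurrences:
  OquVI CTTG/2: at [2, 9, 15, 32, 54, 59, 79, 92, 97, 109, 122] ⇒ [4, 11, 17, 34, 56, 61, 81, 94, 99, 111, 124]
  BxoII TTGTAAC/1: at [42, 71, 103, 110, 135] ⇒ [43, 72, 104, 111, 136]
  XjeVI CTTCCATG/6: at [21, 83] ⇒ [27, 89]

All cut coordinates (distinct, sorted): [4, 11, 17, 27, 34, 43, 56, 61, 72, 81, 89, 94, 99, 104, 111, 124, 136]

Fragments:
  [0,4): 4 bp
  [4,11): 7 bp
  [11,17): 6 bp
  [17,27): 10 bp
  [27,34): 7 bp
  [34,43): 9 bp
  [43,56): 13 bp
  [56,61): 5 bp
  [61,72): 11 bp
  [72,81): 9 bp
  [81,89): 8 bp
  [89,94): 5 bp
  [94,99): 5 bp
  [99,104): 5 bp
  [104,111): 7 bp
  [111,124): 13 bp
  [124,136): 12 bp
  [136,147): 11 bp

[4,5,5,5,5,6,7,7,7,8,9,9,10,11,11,12,13,13]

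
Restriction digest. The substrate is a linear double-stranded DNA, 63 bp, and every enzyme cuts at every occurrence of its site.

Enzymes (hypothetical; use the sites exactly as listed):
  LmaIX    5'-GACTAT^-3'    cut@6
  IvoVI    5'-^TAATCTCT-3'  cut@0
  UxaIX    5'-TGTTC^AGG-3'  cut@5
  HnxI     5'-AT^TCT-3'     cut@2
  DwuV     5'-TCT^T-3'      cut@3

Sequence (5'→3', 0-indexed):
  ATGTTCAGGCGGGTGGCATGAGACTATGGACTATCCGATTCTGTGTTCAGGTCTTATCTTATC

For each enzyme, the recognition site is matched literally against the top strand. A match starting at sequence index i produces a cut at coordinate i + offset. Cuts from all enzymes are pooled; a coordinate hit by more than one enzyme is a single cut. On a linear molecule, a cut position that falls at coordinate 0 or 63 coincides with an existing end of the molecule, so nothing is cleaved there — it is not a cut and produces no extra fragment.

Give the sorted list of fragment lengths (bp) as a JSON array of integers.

Site scan:
  LmaIX GACTAT/6: at [21, 28] ⇒ [27, 34]
  IvoVI (TAATCTCT, off=0): no sites
  UxaIX TGTTCAGG/5: at [1, 43] ⇒ [6, 48]
  HnxI ATTCT/2: at [37] ⇒ [39]
  DwuV TCTT/3: at [51, 56] ⇒ [54, 59]

All cut coordinates (distinct, sorted): [6, 27, 34, 39, 48, 54, 59]

Fragments:
  [0,6): 6 bp
  [6,27): 21 bp
  [27,34): 7 bp
  [34,39): 5 bp
  [39,48): 9 bp
  [48,54): 6 bp
  [54,59): 5 bp
  [59,63): 4 bp

[4,5,5,6,6,7,9,21]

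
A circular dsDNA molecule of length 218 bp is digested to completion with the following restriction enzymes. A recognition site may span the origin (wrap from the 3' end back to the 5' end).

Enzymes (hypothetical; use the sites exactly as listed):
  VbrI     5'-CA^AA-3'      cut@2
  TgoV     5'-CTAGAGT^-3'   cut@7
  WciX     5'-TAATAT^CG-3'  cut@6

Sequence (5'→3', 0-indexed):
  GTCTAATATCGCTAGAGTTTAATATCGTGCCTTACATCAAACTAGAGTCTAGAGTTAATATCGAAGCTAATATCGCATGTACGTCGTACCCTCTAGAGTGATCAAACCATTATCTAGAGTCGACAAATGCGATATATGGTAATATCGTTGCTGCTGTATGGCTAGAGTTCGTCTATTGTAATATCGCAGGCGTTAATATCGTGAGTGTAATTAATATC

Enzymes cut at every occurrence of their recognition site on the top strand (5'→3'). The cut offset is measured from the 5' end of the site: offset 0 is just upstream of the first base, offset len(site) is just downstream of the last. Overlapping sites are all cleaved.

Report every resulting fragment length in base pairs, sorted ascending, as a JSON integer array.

Per-enzyme occurrences:
  VbrI (CAAA, off=2): starts [37, 102, 123] → cuts [39, 104, 125]
  TgoV (CTAGAGT, off=7): starts [11, 41, 48, 92, 113, 161] → cuts [18, 48, 55, 99, 120, 168]
  WciX (TAATATCG, off=6): starts [3, 19, 55, 67, 139, 178, 193, 211] → cuts [9, 25, 61, 73, 145, 184, 199, 217]

Pooled cuts: [9, 18, 25, 39, 48, 55, 61, 73, 99, 104, 120, 125, 145, 168, 184, 199, 217]

Fragments:
  9→18: 9 bp
  18→25: 7 bp
  25→39: 14 bp
  39→48: 9 bp
  48→55: 7 bp
  55→61: 6 bp
  61→73: 12 bp
  73→99: 26 bp
  99→104: 5 bp
  104→120: 16 bp
  120→125: 5 bp
  125→145: 20 bp
  145→168: 23 bp
  168→184: 16 bp
  184→199: 15 bp
  199→217: 18 bp
  217→9 (wrap): 218-217+9 = 10 bp

[5,5,6,7,7,9,9,10,12,14,15,16,16,18,20,23,26]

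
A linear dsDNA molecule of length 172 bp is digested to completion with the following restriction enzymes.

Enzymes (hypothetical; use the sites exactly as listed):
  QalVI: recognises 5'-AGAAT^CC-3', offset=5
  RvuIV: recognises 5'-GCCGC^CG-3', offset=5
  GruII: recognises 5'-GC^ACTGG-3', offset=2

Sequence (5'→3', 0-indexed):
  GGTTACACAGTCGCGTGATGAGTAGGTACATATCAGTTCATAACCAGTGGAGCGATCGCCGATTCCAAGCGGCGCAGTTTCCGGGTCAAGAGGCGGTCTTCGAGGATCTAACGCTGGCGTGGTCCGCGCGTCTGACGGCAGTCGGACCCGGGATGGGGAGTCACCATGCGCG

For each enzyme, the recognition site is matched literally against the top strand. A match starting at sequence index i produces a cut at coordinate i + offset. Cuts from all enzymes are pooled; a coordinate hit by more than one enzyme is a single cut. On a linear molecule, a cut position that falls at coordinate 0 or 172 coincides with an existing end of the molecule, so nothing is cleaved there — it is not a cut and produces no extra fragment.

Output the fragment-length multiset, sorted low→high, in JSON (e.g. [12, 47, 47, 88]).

[172]

Scan for sites:
  QalVI (AGAATCC, off=5): no sites
  RvuIV (GCCGCCG, off=5): no sites
  GruII (GCACTGG, off=2): no sites

All cut coordinates (distinct, sorted): ∅

Fragments:
  no cuts → one linear fragment of 172 bp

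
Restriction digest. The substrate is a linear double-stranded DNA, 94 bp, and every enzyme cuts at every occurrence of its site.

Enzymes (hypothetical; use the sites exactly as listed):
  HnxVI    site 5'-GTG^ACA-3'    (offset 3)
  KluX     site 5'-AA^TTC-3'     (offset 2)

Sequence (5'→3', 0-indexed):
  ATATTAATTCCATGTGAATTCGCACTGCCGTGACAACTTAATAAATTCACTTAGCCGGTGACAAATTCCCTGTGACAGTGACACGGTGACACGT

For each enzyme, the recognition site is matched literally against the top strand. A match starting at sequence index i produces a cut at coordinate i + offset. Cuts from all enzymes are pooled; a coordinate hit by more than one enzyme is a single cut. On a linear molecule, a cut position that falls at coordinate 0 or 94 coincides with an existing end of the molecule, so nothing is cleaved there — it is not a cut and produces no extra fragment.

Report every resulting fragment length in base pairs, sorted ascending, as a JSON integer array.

[5,6,6,7,8,9,11,13,14,15]

Scan for sites:
  HnxVI (GTGACA, off=3): starts [29, 57, 71, 77, 85] → cuts [32, 60, 74, 80, 88]
  KluX (AATTC, off=2): starts [5, 16, 43, 63] → cuts [7, 18, 45, 65]

Pooled cuts: [7, 18, 32, 45, 60, 65, 74, 80, 88]

Fragment lengths:
  [0,7): 7 bp
  [7,18): 11 bp
  [18,32): 14 bp
  [32,45): 13 bp
  [45,60): 15 bp
  [60,65): 5 bp
  [65,74): 9 bp
  [74,80): 6 bp
  [80,88): 8 bp
  [88,94): 6 bp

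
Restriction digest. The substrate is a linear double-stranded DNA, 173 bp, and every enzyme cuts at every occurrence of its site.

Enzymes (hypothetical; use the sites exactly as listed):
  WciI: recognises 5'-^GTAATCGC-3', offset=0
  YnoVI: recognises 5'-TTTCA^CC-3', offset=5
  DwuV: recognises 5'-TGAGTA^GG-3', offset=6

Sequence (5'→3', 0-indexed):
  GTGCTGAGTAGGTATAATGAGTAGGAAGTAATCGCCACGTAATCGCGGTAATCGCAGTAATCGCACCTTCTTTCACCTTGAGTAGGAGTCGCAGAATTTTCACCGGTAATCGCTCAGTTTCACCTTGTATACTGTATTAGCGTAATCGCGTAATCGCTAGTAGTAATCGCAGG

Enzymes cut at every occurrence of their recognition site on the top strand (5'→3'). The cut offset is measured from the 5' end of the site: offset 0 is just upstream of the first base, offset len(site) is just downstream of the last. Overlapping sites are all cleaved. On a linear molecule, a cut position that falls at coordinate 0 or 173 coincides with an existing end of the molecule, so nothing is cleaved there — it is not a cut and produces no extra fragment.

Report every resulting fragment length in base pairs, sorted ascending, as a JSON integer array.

[3,4,8,9,9,9,10,11,11,13,13,17,18,19,19]

Site scan:
  WciI GTAATCGC/0: at [27, 38, 47, 56, 105, 141, 149, 162] ⇒ [27, 38, 47, 56, 105, 141, 149, 162]
  YnoVI TTTCACC/5: at [70, 97, 117] ⇒ [75, 102, 122]
  DwuV TGAGTAGG/6: at [4, 17, 78] ⇒ [10, 23, 84]

Pooled cuts: [10, 23, 27, 38, 47, 56, 75, 84, 102, 105, 122, 141, 149, 162]

Fragment lengths:
  [0,10): 10 bp
  [10,23): 13 bp
  [23,27): 4 bp
  [27,38): 11 bp
  [38,47): 9 bp
  [47,56): 9 bp
  [56,75): 19 bp
  [75,84): 9 bp
  [84,102): 18 bp
  [102,105): 3 bp
  [105,122): 17 bp
  [122,141): 19 bp
  [141,149): 8 bp
  [149,162): 13 bp
  [162,173): 11 bp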